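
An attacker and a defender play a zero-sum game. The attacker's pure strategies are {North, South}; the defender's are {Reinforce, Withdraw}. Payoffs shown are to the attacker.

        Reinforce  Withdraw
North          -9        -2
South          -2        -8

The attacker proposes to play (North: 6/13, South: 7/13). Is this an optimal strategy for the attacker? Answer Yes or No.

Yes

Against Reinforce this mix gives (6/13)·(-9) + (7/13)·(-2) = -68/13.
Against Withdraw this mix gives (6/13)·(-2) + (7/13)·(-8) = -68/13.
All of the defender's active replies (Reinforce, Withdraw) yield -68/13, and no column does worse for the attacker. The mix makes the defender indifferent and guarantees -68/13, so it is optimal.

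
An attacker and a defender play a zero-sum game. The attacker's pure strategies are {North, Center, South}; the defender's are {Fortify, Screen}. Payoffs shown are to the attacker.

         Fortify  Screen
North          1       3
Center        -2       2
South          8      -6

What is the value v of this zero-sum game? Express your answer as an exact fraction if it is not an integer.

15/8

Row minima: North → 1, Center → -2, South → -6; maximin = 1.
Column maxima: Fortify → 8, Screen → 3; minimax = 3.
1 ≠ 3, so there is no saddle point; optimal play is mixed.
Center is strictly dominated by North, so the attacker never plays it.
On the remaining 2×2 (North, South vs Fortify, Screen):
Let the attacker play North with probability p. Expected payoff against Fortify: 1p + 8(1−p) = −7p + 8; against Screen: 3p + (-6)(1−p) = 9p − 6.
Setting these equal: −7p + 8 = 9p − 6 ⇒ −16p = -14 ⇒ p = 7/8, and the value is (-7)·(7/8) + 8 = 15/8.
For the defender: with q = P(Fortify), equating North's and South's payoffs gives −2q + 3 = 14q − 6 ⇒ q = 9/16.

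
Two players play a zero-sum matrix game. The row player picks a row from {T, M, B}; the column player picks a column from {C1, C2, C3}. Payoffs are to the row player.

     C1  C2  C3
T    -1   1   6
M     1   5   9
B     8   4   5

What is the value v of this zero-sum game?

9/2

Row minima: T → -1, M → 1, B → 4; maximin = 4.
Column maxima: C1 → 8, C2 → 5, C3 → 9; minimax = 5.
4 ≠ 5, so there is no saddle point; optimal play is mixed.
T is strictly dominated by M, so the row player never plays it.
C3 is strictly dominated by C2 (it gives the row player strictly more in every row), so the column player never plays it.
On the remaining 2×2 (M, B vs C1, C2):
Let the row player play M with probability p. Expected payoff against C1: 1p + 8(1−p) = −7p + 8; against C2: 5p + 4(1−p) = p + 4.
Setting these equal: −7p + 8 = p + 4 ⇒ −8p = -4 ⇒ p = 1/2, and the value is (-7)·(1/2) + 8 = 9/2.
For the column player: with q = P(C1), equating M's and B's payoffs gives −4q + 5 = 4q + 4 ⇒ q = 1/8.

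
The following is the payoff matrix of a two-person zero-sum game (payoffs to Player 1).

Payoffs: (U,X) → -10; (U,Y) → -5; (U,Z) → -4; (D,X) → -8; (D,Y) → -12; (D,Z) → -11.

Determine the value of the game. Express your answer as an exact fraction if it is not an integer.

Row minima: U → -10, D → -12; maximin = -10.
Column maxima: X → -8, Y → -5, Z → -4; minimax = -8.
-10 ≠ -8, so there is no saddle point; optimal play is mixed.
Z is strictly dominated by Y (it gives Player 1 strictly more in every row), so Player 2 never plays it.
On the remaining 2×2 (U, D vs X, Y):
Let Player 1 play U with probability p. Expected payoff against X: (-10)p + (-8)(1−p) = −2p − 8; against Y: (-5)p + (-12)(1−p) = 7p − 12.
Setting these equal: −2p − 8 = 7p − 12 ⇒ −9p = -4 ⇒ p = 4/9, and the value is (-2)·(4/9) − 8 = -80/9.
For Player 2: with q = P(X), equating U's and D's payoffs gives −5q − 5 = 4q − 12 ⇒ q = 7/9.

-80/9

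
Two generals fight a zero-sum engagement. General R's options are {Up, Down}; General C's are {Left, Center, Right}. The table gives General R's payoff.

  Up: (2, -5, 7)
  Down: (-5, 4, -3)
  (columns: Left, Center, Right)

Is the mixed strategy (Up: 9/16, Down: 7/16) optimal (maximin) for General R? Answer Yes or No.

Yes

Against Left this mix gives (9/16)·2 + (7/16)·(-5) = -17/16.
Against Center this mix gives (9/16)·(-5) + (7/16)·4 = -17/16.
Against Right this mix gives (9/16)·7 + (7/16)·(-3) = 21/8.
All of General C's active replies (Left, Center) yield -17/16, and no column does worse for General R. The mix makes General C indifferent and guarantees -17/16, so it is optimal.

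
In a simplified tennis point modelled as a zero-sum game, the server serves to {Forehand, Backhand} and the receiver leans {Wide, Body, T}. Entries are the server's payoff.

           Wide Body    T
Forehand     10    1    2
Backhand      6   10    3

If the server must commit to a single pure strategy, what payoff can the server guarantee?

3

Row minima: Forehand → 1, Backhand → 3.
The best of these is 3.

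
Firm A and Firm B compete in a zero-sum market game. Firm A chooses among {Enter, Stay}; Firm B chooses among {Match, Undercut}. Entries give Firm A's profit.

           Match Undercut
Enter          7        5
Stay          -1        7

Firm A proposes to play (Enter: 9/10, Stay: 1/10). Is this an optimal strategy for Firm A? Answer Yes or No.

No

Against Match this mix gives (9/10)·7 + (1/10)·(-1) = 31/5.
Against Undercut this mix gives (9/10)·5 + (1/10)·7 = 26/5.
Firm B will play Undercut, holding Firm A to 26/5. Shifting weight toward the row that does better against Undercut would raise this floor (the equalizing mix achieves 27/5 against both Undercut and Match), so the proposed strategy is not optimal.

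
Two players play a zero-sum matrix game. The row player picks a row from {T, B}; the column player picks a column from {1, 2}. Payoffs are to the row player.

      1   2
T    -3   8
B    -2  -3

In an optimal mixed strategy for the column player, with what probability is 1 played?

Row minima: T → -3, B → -3; maximin = -3.
Column maxima: 1 → -2, 2 → 8; minimax = -2.
-3 ≠ -2, so there is no saddle point; optimal play is mixed.
Let the row player play T with probability p. Expected payoff against 1: (-3)p + (-2)(1−p) = −p − 2; against 2: 8p + (-3)(1−p) = 11p − 3.
Setting these equal: −p − 2 = 11p − 3 ⇒ −12p = -1 ⇒ p = 1/12, and the value is (-1)·(1/12) − 2 = -25/12.
For the column player: with q = P(1), equating T's and B's payoffs gives −11q + 8 = q − 3 ⇒ q = 11/12.

11/12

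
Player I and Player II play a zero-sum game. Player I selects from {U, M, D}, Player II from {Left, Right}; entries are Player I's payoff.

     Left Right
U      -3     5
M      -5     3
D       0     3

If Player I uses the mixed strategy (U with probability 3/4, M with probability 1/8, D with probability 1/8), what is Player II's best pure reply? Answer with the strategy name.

If Player II plays Left, Player I's expected payoff is (3/4)·(-3) + (1/8)·(-5) + (1/8)·0 = -23/8.
If Player II plays Right, Player I's expected payoff is (3/4)·5 + (1/8)·3 + (1/8)·3 = 9/2.
Player II minimizes Player I's payoff; the smallest is -23/8, so the best response is Left.

Left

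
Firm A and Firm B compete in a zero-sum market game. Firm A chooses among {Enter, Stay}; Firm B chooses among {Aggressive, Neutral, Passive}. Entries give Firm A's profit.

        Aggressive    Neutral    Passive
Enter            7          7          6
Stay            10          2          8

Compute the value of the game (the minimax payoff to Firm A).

44/7

Row minima: Enter → 6, Stay → 2; maximin = 6.
Column maxima: Aggressive → 10, Neutral → 7, Passive → 8; minimax = 7.
6 ≠ 7, so there is no saddle point; optimal play is mixed.
Aggressive is strictly dominated by Passive (it gives Firm A strictly more in every row), so Firm B never plays it.
On the remaining 2×2 (Enter, Stay vs Neutral, Passive):
Let Firm A play Enter with probability p. Expected payoff against Neutral: 7p + 2(1−p) = 5p + 2; against Passive: 6p + 8(1−p) = −2p + 8.
Setting these equal: 5p + 2 = −2p + 8 ⇒ 7p = 6 ⇒ p = 6/7, and the value is (5)·(6/7) + 2 = 44/7.
For Firm B: with q = P(Neutral), equating Enter's and Stay's payoffs gives q + 6 = −6q + 8 ⇒ q = 2/7.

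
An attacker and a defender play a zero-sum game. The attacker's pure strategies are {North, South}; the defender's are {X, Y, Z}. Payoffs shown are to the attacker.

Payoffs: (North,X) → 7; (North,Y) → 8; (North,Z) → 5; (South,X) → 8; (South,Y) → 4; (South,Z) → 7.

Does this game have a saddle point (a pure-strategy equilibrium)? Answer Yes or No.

No

Row minima: North → 5, South → 4; maximin = 5.
Column maxima: X → 8, Y → 8, Z → 7; minimax = 7.
5 ≠ 7, so no pure-strategy equilibrium exists.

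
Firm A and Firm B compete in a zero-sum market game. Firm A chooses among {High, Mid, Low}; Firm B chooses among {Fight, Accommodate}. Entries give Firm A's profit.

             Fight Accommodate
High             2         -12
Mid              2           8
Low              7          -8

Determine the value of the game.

Row minima: High → -12, Mid → 2, Low → -8; maximin = 2.
Column maxima: Fight → 7, Accommodate → 8; minimax = 7.
2 ≠ 7, so there is no saddle point; optimal play is mixed.
High is strictly dominated by Low, so Firm A never plays it.
On the remaining 2×2 (Mid, Low vs Fight, Accommodate):
Let Firm A play Mid with probability p. Expected payoff against Fight: 2p + 7(1−p) = −5p + 7; against Accommodate: 8p + (-8)(1−p) = 16p − 8.
Setting these equal: −5p + 7 = 16p − 8 ⇒ −21p = -15 ⇒ p = 5/7, and the value is (-5)·(5/7) + 7 = 24/7.
For Firm B: with q = P(Fight), equating Mid's and Low's payoffs gives −6q + 8 = 15q − 8 ⇒ q = 16/21.

24/7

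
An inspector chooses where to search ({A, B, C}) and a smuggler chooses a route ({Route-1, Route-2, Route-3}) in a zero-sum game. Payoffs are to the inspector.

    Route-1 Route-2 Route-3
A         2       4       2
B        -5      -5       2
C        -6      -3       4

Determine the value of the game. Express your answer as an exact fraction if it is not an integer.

Row minima: A → 2, B → -5, C → -6; maximin = 2.
Column maxima: Route-1 → 2, Route-2 → 4, Route-3 → 4; minimax = 2.
Since maximin = minimax = 2, there is a saddle point and the value is 2.

2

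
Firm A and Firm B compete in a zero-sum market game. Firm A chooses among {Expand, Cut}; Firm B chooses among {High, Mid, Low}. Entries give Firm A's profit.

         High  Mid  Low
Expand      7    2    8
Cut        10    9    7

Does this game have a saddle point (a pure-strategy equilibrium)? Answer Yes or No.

No

Row minima: Expand → 2, Cut → 7; maximin = 7.
Column maxima: High → 10, Mid → 9, Low → 8; minimax = 8.
7 ≠ 8, so no pure-strategy equilibrium exists.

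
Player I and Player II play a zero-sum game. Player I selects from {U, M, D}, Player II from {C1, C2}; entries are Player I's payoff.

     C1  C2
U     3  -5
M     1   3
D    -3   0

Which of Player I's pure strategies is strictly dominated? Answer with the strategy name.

D

M gives a strictly higher payoff than D against every column: 1 > -3, 3 > 0.
So D is strictly dominated and Player I never plays it.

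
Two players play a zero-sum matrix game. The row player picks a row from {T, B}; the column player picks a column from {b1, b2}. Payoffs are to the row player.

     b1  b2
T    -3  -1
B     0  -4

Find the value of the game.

-2

Row minima: T → -3, B → -4; maximin = -3.
Column maxima: b1 → 0, b2 → -1; minimax = -1.
-3 ≠ -1, so there is no saddle point; optimal play is mixed.
Let the row player play T with probability p. Expected payoff against b1: (-3)p + 0(1−p) = −3p; against b2: (-1)p + (-4)(1−p) = 3p − 4.
Setting these equal: −3p = 3p − 4 ⇒ −6p = -4 ⇒ p = 2/3, and the value is (-3)·(2/3) = -2.
For the column player: with q = P(b1), equating T's and B's payoffs gives −2q − 1 = 4q − 4 ⇒ q = 1/2.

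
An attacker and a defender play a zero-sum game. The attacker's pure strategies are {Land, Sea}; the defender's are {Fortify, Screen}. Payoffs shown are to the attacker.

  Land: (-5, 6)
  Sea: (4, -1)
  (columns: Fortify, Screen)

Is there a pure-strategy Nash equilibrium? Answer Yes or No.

Row minima: Land → -5, Sea → -1; maximin = -1.
Column maxima: Fortify → 4, Screen → 6; minimax = 4.
-1 ≠ 4, so no pure-strategy equilibrium exists.

No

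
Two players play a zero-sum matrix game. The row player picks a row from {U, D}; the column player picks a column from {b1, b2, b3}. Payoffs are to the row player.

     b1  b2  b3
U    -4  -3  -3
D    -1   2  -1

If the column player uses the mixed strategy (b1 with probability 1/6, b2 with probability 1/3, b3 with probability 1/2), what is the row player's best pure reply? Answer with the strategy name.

D

Expected payoff of U: (1/6)·(-4) + (1/3)·(-3) + (1/2)·(-3) = -19/6.
Expected payoff of D: (1/6)·(-1) + (1/3)·2 + (1/2)·(-1) = 0.
The largest is 0, so the row player's best response is D.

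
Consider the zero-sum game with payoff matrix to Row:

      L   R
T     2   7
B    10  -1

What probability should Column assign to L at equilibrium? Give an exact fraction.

Row minima: T → 2, B → -1; maximin = 2.
Column maxima: L → 10, R → 7; minimax = 7.
2 ≠ 7, so there is no saddle point; optimal play is mixed.
Let Row play T with probability p. Expected payoff against L: 2p + 10(1−p) = −8p + 10; against R: 7p + (-1)(1−p) = 8p − 1.
Setting these equal: −8p + 10 = 8p − 1 ⇒ −16p = -11 ⇒ p = 11/16, and the value is (-8)·(11/16) + 10 = 9/2.
For Column: with q = P(L), equating T's and B's payoffs gives −5q + 7 = 11q − 1 ⇒ q = 1/2.

1/2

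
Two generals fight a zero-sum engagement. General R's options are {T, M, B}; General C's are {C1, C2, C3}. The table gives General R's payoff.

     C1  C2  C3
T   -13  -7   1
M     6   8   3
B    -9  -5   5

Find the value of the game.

Row minima: T → -13, M → 3, B → -9; maximin = 3.
Column maxima: C1 → 6, C2 → 8, C3 → 5; minimax = 5.
3 ≠ 5, so there is no saddle point; optimal play is mixed.
T is strictly dominated by M, so General R never plays it.
C2 is strictly dominated by C1 (it gives General R strictly more in every row), so General C never plays it.
On the remaining 2×2 (M, B vs C1, C3):
Let General R play M with probability p. Expected payoff against C1: 6p + (-9)(1−p) = 15p − 9; against C3: 3p + 5(1−p) = −2p + 5.
Setting these equal: 15p − 9 = −2p + 5 ⇒ 17p = 14 ⇒ p = 14/17, and the value is (15)·(14/17) − 9 = 57/17.
For General C: with q = P(C1), equating M's and B's payoffs gives 3q + 3 = −14q + 5 ⇒ q = 2/17.

57/17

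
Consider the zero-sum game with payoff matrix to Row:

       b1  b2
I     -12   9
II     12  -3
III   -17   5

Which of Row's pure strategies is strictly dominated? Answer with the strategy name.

III

I gives a strictly higher payoff than III against every column: -12 > -17, 9 > 5.
So III is strictly dominated and Row never plays it.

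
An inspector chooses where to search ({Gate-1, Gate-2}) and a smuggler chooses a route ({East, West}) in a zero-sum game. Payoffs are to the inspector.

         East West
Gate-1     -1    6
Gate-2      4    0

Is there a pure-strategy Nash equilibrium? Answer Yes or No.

No

Row minima: Gate-1 → -1, Gate-2 → 0; maximin = 0.
Column maxima: East → 4, West → 6; minimax = 4.
0 ≠ 4, so no pure-strategy equilibrium exists.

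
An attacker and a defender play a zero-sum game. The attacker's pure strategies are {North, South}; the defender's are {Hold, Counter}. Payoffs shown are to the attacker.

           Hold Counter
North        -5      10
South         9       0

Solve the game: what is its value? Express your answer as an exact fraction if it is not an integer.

Row minima: North → -5, South → 0; maximin = 0.
Column maxima: Hold → 9, Counter → 10; minimax = 9.
0 ≠ 9, so there is no saddle point; optimal play is mixed.
Let the attacker play North with probability p. Expected payoff against Hold: (-5)p + 9(1−p) = −14p + 9; against Counter: 10p + 0(1−p) = 10p.
Setting these equal: −14p + 9 = 10p ⇒ −24p = -9 ⇒ p = 3/8, and the value is (-14)·(3/8) + 9 = 15/4.
For the defender: with q = P(Hold), equating North's and South's payoffs gives −15q + 10 = 9q ⇒ q = 5/12.

15/4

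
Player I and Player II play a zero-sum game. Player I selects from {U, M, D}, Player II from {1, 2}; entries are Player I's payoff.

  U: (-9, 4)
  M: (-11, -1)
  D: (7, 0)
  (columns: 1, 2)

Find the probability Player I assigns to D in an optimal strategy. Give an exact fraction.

Row minima: U → -9, M → -11, D → 0; maximin = 0.
Column maxima: 1 → 7, 2 → 4; minimax = 4.
0 ≠ 4, so there is no saddle point; optimal play is mixed.
M is strictly dominated by U, so Player I never plays it.
On the remaining 2×2 (U, D vs 1, 2):
Let Player I play U with probability p. Expected payoff against 1: (-9)p + 7(1−p) = −16p + 7; against 2: 4p + 0(1−p) = 4p.
Setting these equal: −16p + 7 = 4p ⇒ −20p = -7 ⇒ p = 7/20, and the value is (-16)·(7/20) + 7 = 7/5.
For Player II: with q = P(1), equating U's and D's payoffs gives −13q + 4 = 7q ⇒ q = 1/5.

13/20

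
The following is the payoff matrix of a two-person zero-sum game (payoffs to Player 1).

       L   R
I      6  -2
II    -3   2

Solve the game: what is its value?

6/13

Row minima: I → -2, II → -3; maximin = -2.
Column maxima: L → 6, R → 2; minimax = 2.
-2 ≠ 2, so there is no saddle point; optimal play is mixed.
Let Player 1 play I with probability p. Expected payoff against L: 6p + (-3)(1−p) = 9p − 3; against R: (-2)p + 2(1−p) = −4p + 2.
Setting these equal: 9p − 3 = −4p + 2 ⇒ 13p = 5 ⇒ p = 5/13, and the value is (9)·(5/13) − 3 = 6/13.
For Player 2: with q = P(L), equating I's and II's payoffs gives 8q − 2 = −5q + 2 ⇒ q = 4/13.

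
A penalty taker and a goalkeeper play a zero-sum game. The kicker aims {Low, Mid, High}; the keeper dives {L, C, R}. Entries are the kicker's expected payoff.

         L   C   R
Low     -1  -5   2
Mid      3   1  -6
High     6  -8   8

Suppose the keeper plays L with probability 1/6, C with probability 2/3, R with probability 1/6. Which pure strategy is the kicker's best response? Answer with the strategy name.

Mid

Expected payoff of Low: (1/6)·(-1) + (2/3)·(-5) + (1/6)·2 = -19/6.
Expected payoff of Mid: (1/6)·3 + (2/3)·1 + (1/6)·(-6) = 1/6.
Expected payoff of High: (1/6)·6 + (2/3)·(-8) + (1/6)·8 = -3.
The largest is 1/6, so the kicker's best response is Mid.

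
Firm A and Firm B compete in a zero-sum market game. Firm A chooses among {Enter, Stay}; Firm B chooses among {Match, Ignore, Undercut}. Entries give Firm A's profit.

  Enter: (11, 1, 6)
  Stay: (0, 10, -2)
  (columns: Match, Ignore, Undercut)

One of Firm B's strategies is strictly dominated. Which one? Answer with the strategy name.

Match

Undercut holds Firm A's payoff strictly below Match in every row: 6 < 11, -2 < 0.
So Match is strictly dominated for Firm B.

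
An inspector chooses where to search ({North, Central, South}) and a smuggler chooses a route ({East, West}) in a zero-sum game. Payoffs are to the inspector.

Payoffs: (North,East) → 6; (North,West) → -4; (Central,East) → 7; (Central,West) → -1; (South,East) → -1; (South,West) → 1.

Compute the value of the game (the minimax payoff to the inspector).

3/5

Row minima: North → -4, Central → -1, South → -1; maximin = -1.
Column maxima: East → 7, West → 1; minimax = 1.
-1 ≠ 1, so there is no saddle point; optimal play is mixed.
North is strictly dominated by Central, so the inspector never plays it.
On the remaining 2×2 (Central, South vs East, West):
Let the inspector play Central with probability p. Expected payoff against East: 7p + (-1)(1−p) = 8p − 1; against West: (-1)p + 1(1−p) = −2p + 1.
Setting these equal: 8p − 1 = −2p + 1 ⇒ 10p = 2 ⇒ p = 1/5, and the value is (8)·(1/5) − 1 = 3/5.
For the smuggler: with q = P(East), equating Central's and South's payoffs gives 8q − 1 = −2q + 1 ⇒ q = 1/5.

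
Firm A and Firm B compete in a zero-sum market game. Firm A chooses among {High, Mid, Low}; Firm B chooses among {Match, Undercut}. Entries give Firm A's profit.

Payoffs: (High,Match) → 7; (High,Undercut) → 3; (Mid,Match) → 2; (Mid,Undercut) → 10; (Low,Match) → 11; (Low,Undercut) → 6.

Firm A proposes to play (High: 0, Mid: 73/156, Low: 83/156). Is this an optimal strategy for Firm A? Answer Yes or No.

No

Against Match this mix gives (73/156)·2 + (83/156)·11 = 353/52.
Against Undercut this mix gives (73/156)·10 + (83/156)·6 = 307/39.
Firm B will play Match, holding Firm A to 353/52. Shifting weight toward the row that does better against Match would raise this floor (the equalizing mix achieves 98/13 against both Match and Undercut), so the proposed strategy is not optimal.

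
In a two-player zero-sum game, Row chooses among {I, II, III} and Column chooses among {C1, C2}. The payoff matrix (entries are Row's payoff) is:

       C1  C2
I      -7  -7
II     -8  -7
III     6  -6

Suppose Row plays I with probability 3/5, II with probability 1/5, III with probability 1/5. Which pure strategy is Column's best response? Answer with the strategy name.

C2

If Column plays C1, Row's expected payoff is (3/5)·(-7) + (1/5)·(-8) + (1/5)·6 = -23/5.
If Column plays C2, Row's expected payoff is (3/5)·(-7) + (1/5)·(-7) + (1/5)·(-6) = -34/5.
Column minimizes Row's payoff; the smallest is -34/5, so the best response is C2.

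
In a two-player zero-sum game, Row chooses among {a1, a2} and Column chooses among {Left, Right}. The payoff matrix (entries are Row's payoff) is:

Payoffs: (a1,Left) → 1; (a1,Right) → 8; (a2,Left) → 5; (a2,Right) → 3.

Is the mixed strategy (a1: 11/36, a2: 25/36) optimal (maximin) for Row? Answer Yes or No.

No

Against Left this mix gives (11/36)·1 + (25/36)·5 = 34/9.
Against Right this mix gives (11/36)·8 + (25/36)·3 = 163/36.
Column will play Left, holding Row to 34/9. Shifting weight toward the row that does better against Left would raise this floor (the equalizing mix achieves 37/9 against both Left and Right), so the proposed strategy is not optimal.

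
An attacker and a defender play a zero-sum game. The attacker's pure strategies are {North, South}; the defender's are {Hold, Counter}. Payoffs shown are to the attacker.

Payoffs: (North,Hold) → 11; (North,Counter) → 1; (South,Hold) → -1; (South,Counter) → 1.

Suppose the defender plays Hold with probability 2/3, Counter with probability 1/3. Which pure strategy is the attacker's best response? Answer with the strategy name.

North

Expected payoff of North: (2/3)·11 + (1/3)·1 = 23/3.
Expected payoff of South: (2/3)·(-1) + (1/3)·1 = -1/3.
The largest is 23/3, so the attacker's best response is North.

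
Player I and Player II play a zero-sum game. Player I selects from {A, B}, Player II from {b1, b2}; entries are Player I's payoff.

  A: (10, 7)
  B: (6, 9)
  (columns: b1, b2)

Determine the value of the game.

Row minima: A → 7, B → 6; maximin = 7.
Column maxima: b1 → 10, b2 → 9; minimax = 9.
7 ≠ 9, so there is no saddle point; optimal play is mixed.
Let Player I play A with probability p. Expected payoff against b1: 10p + 6(1−p) = 4p + 6; against b2: 7p + 9(1−p) = −2p + 9.
Setting these equal: 4p + 6 = −2p + 9 ⇒ 6p = 3 ⇒ p = 1/2, and the value is (4)·(1/2) + 6 = 8.
For Player II: with q = P(b1), equating A's and B's payoffs gives 3q + 7 = −3q + 9 ⇒ q = 1/3.

8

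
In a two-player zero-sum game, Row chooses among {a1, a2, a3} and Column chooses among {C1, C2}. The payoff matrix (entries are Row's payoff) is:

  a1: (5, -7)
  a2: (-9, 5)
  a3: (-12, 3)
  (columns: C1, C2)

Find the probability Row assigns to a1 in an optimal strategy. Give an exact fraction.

Row minima: a1 → -7, a2 → -9, a3 → -12; maximin = -7.
Column maxima: C1 → 5, C2 → 5; minimax = 5.
-7 ≠ 5, so there is no saddle point; optimal play is mixed.
a3 is strictly dominated by a2, so Row never plays it.
On the remaining 2×2 (a1, a2 vs C1, C2):
Let Row play a1 with probability p. Expected payoff against C1: 5p + (-9)(1−p) = 14p − 9; against C2: (-7)p + 5(1−p) = −12p + 5.
Setting these equal: 14p − 9 = −12p + 5 ⇒ 26p = 14 ⇒ p = 7/13, and the value is (14)·(7/13) − 9 = -19/13.
For Column: with q = P(C1), equating a1's and a2's payoffs gives 12q − 7 = −14q + 5 ⇒ q = 6/13.

7/13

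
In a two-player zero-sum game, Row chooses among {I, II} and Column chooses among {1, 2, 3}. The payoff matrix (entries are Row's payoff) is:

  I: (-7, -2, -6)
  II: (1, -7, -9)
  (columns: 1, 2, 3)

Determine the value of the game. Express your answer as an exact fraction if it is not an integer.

-69/11

Row minima: I → -7, II → -9; maximin = -7.
Column maxima: 1 → 1, 2 → -2, 3 → -6; minimax = -6.
-7 ≠ -6, so there is no saddle point; optimal play is mixed.
2 is strictly dominated by 3 (it gives Row strictly more in every row), so Column never plays it.
On the remaining 2×2 (I, II vs 1, 3):
Let Row play I with probability p. Expected payoff against 1: (-7)p + 1(1−p) = −8p + 1; against 3: (-6)p + (-9)(1−p) = 3p − 9.
Setting these equal: −8p + 1 = 3p − 9 ⇒ −11p = -10 ⇒ p = 10/11, and the value is (-8)·(10/11) + 1 = -69/11.
For Column: with q = P(1), equating I's and II's payoffs gives −q − 6 = 10q − 9 ⇒ q = 3/11.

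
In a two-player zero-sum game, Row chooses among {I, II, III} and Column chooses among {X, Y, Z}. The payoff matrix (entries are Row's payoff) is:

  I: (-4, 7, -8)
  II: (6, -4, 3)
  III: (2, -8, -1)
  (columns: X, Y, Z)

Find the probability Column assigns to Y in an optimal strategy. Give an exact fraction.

Row minima: I → -8, II → -4, III → -8; maximin = -4.
Column maxima: X → 6, Y → 7, Z → 3; minimax = 3.
-4 ≠ 3, so there is no saddle point; optimal play is mixed.
III is strictly dominated by II, so Row never plays it.
X is strictly dominated by Z (it gives Row strictly more in every row), so Column never plays it.
On the remaining 2×2 (I, II vs Y, Z):
Let Row play I with probability p. Expected payoff against Y: 7p + (-4)(1−p) = 11p − 4; against Z: (-8)p + 3(1−p) = −11p + 3.
Setting these equal: 11p − 4 = −11p + 3 ⇒ 22p = 7 ⇒ p = 7/22, and the value is (11)·(7/22) − 4 = -1/2.
For Column: with q = P(Y), equating I's and II's payoffs gives 15q − 8 = −7q + 3 ⇒ q = 1/2.

1/2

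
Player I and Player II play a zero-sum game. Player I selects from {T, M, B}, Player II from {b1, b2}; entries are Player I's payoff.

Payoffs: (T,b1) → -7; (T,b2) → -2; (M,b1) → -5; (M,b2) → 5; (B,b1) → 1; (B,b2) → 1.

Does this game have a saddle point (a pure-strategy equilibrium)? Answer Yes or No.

Yes

Row minima: T → -7, M → -5, B → 1; maximin = 1.
Column maxima: b1 → 1, b2 → 5; minimax = 1.
maximin = minimax = 1, so a saddle point exists.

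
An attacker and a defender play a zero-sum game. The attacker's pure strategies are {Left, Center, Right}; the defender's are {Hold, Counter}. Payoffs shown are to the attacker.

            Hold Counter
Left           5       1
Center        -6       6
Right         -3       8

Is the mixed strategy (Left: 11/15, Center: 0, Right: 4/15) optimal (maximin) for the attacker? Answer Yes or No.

Against Hold this mix gives (11/15)·5 + (4/15)·(-3) = 43/15.
Against Counter this mix gives (11/15)·1 + (4/15)·8 = 43/15.
All of the defender's active replies (Hold, Counter) yield 43/15, and no column does worse for the attacker. The mix makes the defender indifferent and guarantees 43/15, so it is optimal.

Yes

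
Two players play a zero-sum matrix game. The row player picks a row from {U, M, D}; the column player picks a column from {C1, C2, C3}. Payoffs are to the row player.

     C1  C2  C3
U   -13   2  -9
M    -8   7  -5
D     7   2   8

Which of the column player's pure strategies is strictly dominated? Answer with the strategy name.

C3

C1 holds the row player's payoff strictly below C3 in every row: -13 < -9, -8 < -5, 7 < 8.
So C3 is strictly dominated for the column player.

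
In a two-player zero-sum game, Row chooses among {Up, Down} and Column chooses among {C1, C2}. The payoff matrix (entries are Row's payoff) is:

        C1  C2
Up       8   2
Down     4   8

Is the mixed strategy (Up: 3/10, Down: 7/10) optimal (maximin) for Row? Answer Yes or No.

Against C1 this mix gives (3/10)·8 + (7/10)·4 = 26/5.
Against C2 this mix gives (3/10)·2 + (7/10)·8 = 31/5.
Column will play C1, holding Row to 26/5. Shifting weight toward the row that does better against C1 would raise this floor (the equalizing mix achieves 28/5 against both C1 and C2), so the proposed strategy is not optimal.

No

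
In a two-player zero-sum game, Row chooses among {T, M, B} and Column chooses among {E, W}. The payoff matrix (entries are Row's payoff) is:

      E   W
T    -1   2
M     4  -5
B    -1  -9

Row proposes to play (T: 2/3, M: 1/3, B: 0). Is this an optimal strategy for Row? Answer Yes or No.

Against E this mix gives (2/3)·(-1) + (1/3)·4 = 2/3.
Against W this mix gives (2/3)·2 + (1/3)·(-5) = -1/3.
Column will play W, holding Row to -1/3. Shifting weight toward the row that does better against W would raise this floor (the equalizing mix achieves 1/4 against both W and E), so the proposed strategy is not optimal.

No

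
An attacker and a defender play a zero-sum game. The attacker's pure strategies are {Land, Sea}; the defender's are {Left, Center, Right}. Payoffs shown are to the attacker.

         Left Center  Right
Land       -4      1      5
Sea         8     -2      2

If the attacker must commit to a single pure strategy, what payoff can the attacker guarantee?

-2

Row minima: Land → -4, Sea → -2.
The best of these is -2.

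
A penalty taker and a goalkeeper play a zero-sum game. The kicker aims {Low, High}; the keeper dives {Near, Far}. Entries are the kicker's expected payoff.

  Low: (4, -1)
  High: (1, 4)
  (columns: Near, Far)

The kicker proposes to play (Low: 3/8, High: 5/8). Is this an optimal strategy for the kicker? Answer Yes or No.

Against Near this mix gives (3/8)·4 + (5/8)·1 = 17/8.
Against Far this mix gives (3/8)·(-1) + (5/8)·4 = 17/8.
All of the keeper's active replies (Near, Far) yield 17/8, and no column does worse for the kicker. The mix makes the keeper indifferent and guarantees 17/8, so it is optimal.

Yes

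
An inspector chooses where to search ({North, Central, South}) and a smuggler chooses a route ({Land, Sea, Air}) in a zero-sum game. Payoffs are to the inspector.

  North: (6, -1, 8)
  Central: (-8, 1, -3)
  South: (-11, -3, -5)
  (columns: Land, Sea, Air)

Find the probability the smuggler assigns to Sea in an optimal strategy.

7/8

Row minima: North → -1, Central → -8, South → -11; maximin = -1.
Column maxima: Land → 6, Sea → 1, Air → 8; minimax = 1.
-1 ≠ 1, so there is no saddle point; optimal play is mixed.
South is strictly dominated by North, so the inspector never plays it.
Air is strictly dominated by Land (it gives the inspector strictly more in every row), so the smuggler never plays it.
On the remaining 2×2 (North, Central vs Land, Sea):
Let the inspector play North with probability p. Expected payoff against Land: 6p + (-8)(1−p) = 14p − 8; against Sea: (-1)p + 1(1−p) = −2p + 1.
Setting these equal: 14p − 8 = −2p + 1 ⇒ 16p = 9 ⇒ p = 9/16, and the value is (14)·(9/16) − 8 = -1/8.
For the smuggler: with q = P(Land), equating North's and Central's payoffs gives 7q − 1 = −9q + 1 ⇒ q = 1/8.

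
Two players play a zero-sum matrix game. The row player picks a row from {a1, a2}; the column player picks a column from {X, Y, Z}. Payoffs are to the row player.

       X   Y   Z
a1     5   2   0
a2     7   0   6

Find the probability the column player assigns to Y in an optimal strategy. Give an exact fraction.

Row minima: a1 → 0, a2 → 0; maximin = 0.
Column maxima: X → 7, Y → 2, Z → 6; minimax = 2.
0 ≠ 2, so there is no saddle point; optimal play is mixed.
X is strictly dominated by Y (it gives the row player strictly more in every row), so the column player never plays it.
On the remaining 2×2 (a1, a2 vs Y, Z):
Let the row player play a1 with probability p. Expected payoff against Y: 2p + 0(1−p) = 2p; against Z: 0p + 6(1−p) = −6p + 6.
Setting these equal: 2p = −6p + 6 ⇒ 8p = 6 ⇒ p = 3/4, and the value is (2)·(3/4) = 3/2.
For the column player: with q = P(Y), equating a1's and a2's payoffs gives 2q = −6q + 6 ⇒ q = 3/4.

3/4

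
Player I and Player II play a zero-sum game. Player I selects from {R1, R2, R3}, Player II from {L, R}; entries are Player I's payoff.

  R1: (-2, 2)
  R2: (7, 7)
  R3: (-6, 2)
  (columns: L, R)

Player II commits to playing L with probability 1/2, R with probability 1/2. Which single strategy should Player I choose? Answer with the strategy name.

R2

Expected payoff of R1: (1/2)·(-2) + (1/2)·2 = 0.
Expected payoff of R2: (1/2)·7 + (1/2)·7 = 7.
Expected payoff of R3: (1/2)·(-6) + (1/2)·2 = -2.
The largest is 7, so Player I's best response is R2.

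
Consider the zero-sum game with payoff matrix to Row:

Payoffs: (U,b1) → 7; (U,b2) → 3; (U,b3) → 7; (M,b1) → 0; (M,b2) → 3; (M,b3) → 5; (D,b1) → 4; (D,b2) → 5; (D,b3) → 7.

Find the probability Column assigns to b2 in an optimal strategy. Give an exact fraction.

Row minima: U → 3, M → 0, D → 4; maximin = 4.
Column maxima: b1 → 7, b2 → 5, b3 → 7; minimax = 5.
4 ≠ 5, so there is no saddle point; optimal play is mixed.
M is strictly dominated by D, so Row never plays it.
b3 is strictly dominated by b2 (it gives Row strictly more in every row), so Column never plays it.
On the remaining 2×2 (U, D vs b1, b2):
Let Row play U with probability p. Expected payoff against b1: 7p + 4(1−p) = 3p + 4; against b2: 3p + 5(1−p) = −2p + 5.
Setting these equal: 3p + 4 = −2p + 5 ⇒ 5p = 1 ⇒ p = 1/5, and the value is (3)·(1/5) + 4 = 23/5.
For Column: with q = P(b1), equating U's and D's payoffs gives 4q + 3 = −q + 5 ⇒ q = 2/5.

3/5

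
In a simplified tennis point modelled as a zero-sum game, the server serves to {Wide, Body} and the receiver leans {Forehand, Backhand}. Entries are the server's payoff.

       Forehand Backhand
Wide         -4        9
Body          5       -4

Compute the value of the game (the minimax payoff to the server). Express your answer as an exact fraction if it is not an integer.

Row minima: Wide → -4, Body → -4; maximin = -4.
Column maxima: Forehand → 5, Backhand → 9; minimax = 5.
-4 ≠ 5, so there is no saddle point; optimal play is mixed.
Let the server play Wide with probability p. Expected payoff against Forehand: (-4)p + 5(1−p) = −9p + 5; against Backhand: 9p + (-4)(1−p) = 13p − 4.
Setting these equal: −9p + 5 = 13p − 4 ⇒ −22p = -9 ⇒ p = 9/22, and the value is (-9)·(9/22) + 5 = 29/22.
For the receiver: with q = P(Forehand), equating Wide's and Body's payoffs gives −13q + 9 = 9q − 4 ⇒ q = 13/22.

29/22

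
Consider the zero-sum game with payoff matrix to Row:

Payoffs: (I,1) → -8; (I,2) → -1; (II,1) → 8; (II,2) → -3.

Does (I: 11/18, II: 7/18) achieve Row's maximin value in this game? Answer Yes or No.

Against 1 this mix gives (11/18)·(-8) + (7/18)·8 = -16/9.
Against 2 this mix gives (11/18)·(-1) + (7/18)·(-3) = -16/9.
All of Column's active replies (1, 2) yield -16/9, and no column does worse for Row. The mix makes Column indifferent and guarantees -16/9, so it is optimal.

Yes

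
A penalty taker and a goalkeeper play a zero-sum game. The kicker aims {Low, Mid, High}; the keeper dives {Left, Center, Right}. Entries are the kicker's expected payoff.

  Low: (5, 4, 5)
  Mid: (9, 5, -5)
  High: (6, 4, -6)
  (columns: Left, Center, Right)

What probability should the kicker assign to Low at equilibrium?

10/11

Row minima: Low → 4, Mid → -5, High → -6; maximin = 4.
Column maxima: Left → 9, Center → 5, Right → 5; minimax = 5.
4 ≠ 5, so there is no saddle point; optimal play is mixed.
High is strictly dominated by Mid, so the kicker never plays it.
Left is strictly dominated by Center (it gives the kicker strictly more in every row), so the keeper never plays it.
On the remaining 2×2 (Low, Mid vs Center, Right):
Let the kicker play Low with probability p. Expected payoff against Center: 4p + 5(1−p) = −p + 5; against Right: 5p + (-5)(1−p) = 10p − 5.
Setting these equal: −p + 5 = 10p − 5 ⇒ −11p = -10 ⇒ p = 10/11, and the value is (-1)·(10/11) + 5 = 45/11.
For the keeper: with q = P(Center), equating Low's and Mid's payoffs gives −q + 5 = 10q − 5 ⇒ q = 10/11.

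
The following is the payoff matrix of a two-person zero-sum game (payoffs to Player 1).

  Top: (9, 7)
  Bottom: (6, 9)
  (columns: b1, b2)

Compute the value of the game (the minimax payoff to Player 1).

Row minima: Top → 7, Bottom → 6; maximin = 7.
Column maxima: b1 → 9, b2 → 9; minimax = 9.
7 ≠ 9, so there is no saddle point; optimal play is mixed.
Let Player 1 play Top with probability p. Expected payoff against b1: 9p + 6(1−p) = 3p + 6; against b2: 7p + 9(1−p) = −2p + 9.
Setting these equal: 3p + 6 = −2p + 9 ⇒ 5p = 3 ⇒ p = 3/5, and the value is (3)·(3/5) + 6 = 39/5.
For Player 2: with q = P(b1), equating Top's and Bottom's payoffs gives 2q + 7 = −3q + 9 ⇒ q = 2/5.

39/5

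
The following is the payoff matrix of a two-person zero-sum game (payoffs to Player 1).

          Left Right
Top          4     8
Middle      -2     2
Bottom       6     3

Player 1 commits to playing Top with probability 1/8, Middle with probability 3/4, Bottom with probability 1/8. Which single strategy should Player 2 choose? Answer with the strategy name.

Left

If Player 2 plays Left, Player 1's expected payoff is (1/8)·4 + (3/4)·(-2) + (1/8)·6 = -1/4.
If Player 2 plays Right, Player 1's expected payoff is (1/8)·8 + (3/4)·2 + (1/8)·3 = 23/8.
Player 2 minimizes Player 1's payoff; the smallest is -1/4, so the best response is Left.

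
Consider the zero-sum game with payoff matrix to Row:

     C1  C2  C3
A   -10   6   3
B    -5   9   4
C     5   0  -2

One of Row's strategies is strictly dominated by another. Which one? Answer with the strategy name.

A

B gives a strictly higher payoff than A against every column: -5 > -10, 9 > 6, 4 > 3.
So A is strictly dominated and Row never plays it.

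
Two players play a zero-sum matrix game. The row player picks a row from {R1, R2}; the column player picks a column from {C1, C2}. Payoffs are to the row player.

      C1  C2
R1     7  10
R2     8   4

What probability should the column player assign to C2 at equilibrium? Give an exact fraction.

1/7

Row minima: R1 → 7, R2 → 4; maximin = 7.
Column maxima: C1 → 8, C2 → 10; minimax = 8.
7 ≠ 8, so there is no saddle point; optimal play is mixed.
Let the row player play R1 with probability p. Expected payoff against C1: 7p + 8(1−p) = −p + 8; against C2: 10p + 4(1−p) = 6p + 4.
Setting these equal: −p + 8 = 6p + 4 ⇒ −7p = -4 ⇒ p = 4/7, and the value is (-1)·(4/7) + 8 = 52/7.
For the column player: with q = P(C1), equating R1's and R2's payoffs gives −3q + 10 = 4q + 4 ⇒ q = 6/7.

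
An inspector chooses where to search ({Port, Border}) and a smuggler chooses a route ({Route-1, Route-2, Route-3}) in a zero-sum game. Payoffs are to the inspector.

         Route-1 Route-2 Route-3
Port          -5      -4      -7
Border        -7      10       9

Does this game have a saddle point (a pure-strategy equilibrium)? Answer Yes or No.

No

Row minima: Port → -7, Border → -7; maximin = -7.
Column maxima: Route-1 → -5, Route-2 → 10, Route-3 → 9; minimax = -5.
-7 ≠ -5, so no pure-strategy equilibrium exists.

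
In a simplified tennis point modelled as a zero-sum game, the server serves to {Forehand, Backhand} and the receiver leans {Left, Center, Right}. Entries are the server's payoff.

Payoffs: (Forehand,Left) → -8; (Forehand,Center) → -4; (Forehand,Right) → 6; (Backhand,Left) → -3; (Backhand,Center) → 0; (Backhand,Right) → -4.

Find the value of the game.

-10/3

Row minima: Forehand → -8, Backhand → -4; maximin = -4.
Column maxima: Left → -3, Center → 0, Right → 6; minimax = -3.
-4 ≠ -3, so there is no saddle point; optimal play is mixed.
Center is strictly dominated by Left (it gives the server strictly more in every row), so the receiver never plays it.
On the remaining 2×2 (Forehand, Backhand vs Left, Right):
Let the server play Forehand with probability p. Expected payoff against Left: (-8)p + (-3)(1−p) = −5p − 3; against Right: 6p + (-4)(1−p) = 10p − 4.
Setting these equal: −5p − 3 = 10p − 4 ⇒ −15p = -1 ⇒ p = 1/15, and the value is (-5)·(1/15) − 3 = -10/3.
For the receiver: with q = P(Left), equating Forehand's and Backhand's payoffs gives −14q + 6 = q − 4 ⇒ q = 2/3.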